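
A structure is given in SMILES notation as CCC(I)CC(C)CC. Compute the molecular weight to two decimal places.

240.13 g/mol

Atom tally by fragment:
  CH3 → C:1 H:3
  CH2 → C:1 H:2
  CH(I) → C:1 H:1 I:1
  CH2 → C:1 H:2
  CH(CH3) → C:2 H:4
  CH2 → C:1 H:2
  CH3 → C:1 H:3
Element totals:
  C: 8
  H: 17
  I: 1
Molecular formula: C8H17I.
  M = 8(12.011) + 17(1.008) + 126.904
    = 96.088 + 17.136 + 126.904 = 240.128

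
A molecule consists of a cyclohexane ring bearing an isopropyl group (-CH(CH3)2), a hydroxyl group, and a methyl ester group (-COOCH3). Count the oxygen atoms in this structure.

Atom tally by fragment:
  cyclohexane ring core → C:6 H:12
  (− 3 ring H displaced by substituents)
  + CH(CH3)2 → C:3 H:7
  + OH → O:1 H:1
  + COOCH3 → C:2 H:3 O:2
Element totals:
  C: 11
  H: 20
  O: 3

3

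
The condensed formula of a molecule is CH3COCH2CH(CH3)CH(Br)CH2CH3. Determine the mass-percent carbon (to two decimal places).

46.39%

Element totals:
  C: 8
  H: 15
  Br: 1
  O: 1
Molecular formula: C8H15BrO.
Molar mass = 207.111 g/mol.
Mass from C: 8 × 12.011 = 96.088 g/mol.
%C = 96.088 / 207.111 × 100 = 46.39%.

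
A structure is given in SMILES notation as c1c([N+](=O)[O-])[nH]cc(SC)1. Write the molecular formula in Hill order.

C5H6N2O2S

Atom tally by fragment:
  pyrrole ring core → C:4 H:5 N:1
  (− 2 ring H displaced by substituents)
  + NO2 → N:1 O:2
  + SCH3 → C:1 H:3 S:1
Element totals:
  C: 5
  H: 6
  N: 2
  O: 2
  S: 1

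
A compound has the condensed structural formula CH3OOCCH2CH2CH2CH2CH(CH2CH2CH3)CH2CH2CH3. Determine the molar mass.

214.35 g/mol

Atom tally by fragment:
  CH3OOCCH2 → C:3 H:5 O:2
  CH2 → C:1 H:2
  CH2 → C:1 H:2
  CH2 → C:1 H:2
  CH(CH2CH2CH3) → C:4 H:8
  CH2 → C:1 H:2
  CH2 → C:1 H:2
  CH3 → C:1 H:3
Element totals:
  C: 13
  H: 26
  O: 2
Molecular formula: C13H26O2.
  M = 13(12.011) + 26(1.008) + 2(15.999)
    = 156.143 + 26.208 + 31.998 = 214.349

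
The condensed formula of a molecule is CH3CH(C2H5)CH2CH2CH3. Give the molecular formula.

C7H16

Element totals:
  C: 7
  H: 16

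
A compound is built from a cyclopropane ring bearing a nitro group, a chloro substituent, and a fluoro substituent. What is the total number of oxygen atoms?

2

Atom tally by fragment:
  cyclopropane ring core → C:3 H:6
  (− 3 ring H displaced by substituents)
  + NO2 → N:1 O:2
  + Cl → Cl:1
  + F → F:1
Element totals:
  C: 3
  H: 3
  Cl: 1
  F: 1
  N: 1
  O: 2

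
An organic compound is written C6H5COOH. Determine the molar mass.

Element totals:
  C: 7
  H: 6
  O: 2
Molecular formula: C7H6O2.
  M = 7(12.011) + 6(1.008) + 2(15.999)
    = 84.077 + 6.048 + 31.998 = 122.123

122.12 g/mol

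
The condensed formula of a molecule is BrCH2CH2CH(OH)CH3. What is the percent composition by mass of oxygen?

10.46%

Element totals:
  C: 4
  H: 9
  Br: 1
  O: 1
Molecular formula: C4H9BrO.
Molar mass = 153.019 g/mol.
Mass from O: 1 × 15.999 = 15.999 g/mol.
%O = 15.999 / 153.019 × 100 = 10.46%.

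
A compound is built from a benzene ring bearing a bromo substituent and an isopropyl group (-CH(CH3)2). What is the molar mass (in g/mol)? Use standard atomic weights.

199.09 g/mol

Atom tally by fragment:
  benzene ring core → C:6 H:6
  (− 2 ring H displaced by substituents)
  + Br → Br:1
  + CH(CH3)2 → C:3 H:7
Element totals:
  C: 9
  H: 11
  Br: 1
Molecular formula: C9H11Br.
  M = 9(12.011) + 11(1.008) + 79.904
    = 108.099 + 11.088 + 79.904 = 199.091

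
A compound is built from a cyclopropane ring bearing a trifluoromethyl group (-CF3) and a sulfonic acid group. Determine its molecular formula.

Atom tally by fragment:
  cyclopropane ring core → C:3 H:6
  (− 2 ring H displaced by substituents)
  + CF3 → C:1 F:3
  + SO3H → S:1 O:3 H:1
Element totals:
  C: 4
  H: 5
  F: 3
  O: 3
  S: 1

C4H5F3O3S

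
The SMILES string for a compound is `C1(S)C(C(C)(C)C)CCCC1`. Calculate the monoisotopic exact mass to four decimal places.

Atom tally by fragment:
  cyclohexane ring core → C:6 H:12
  (− 2 ring H displaced by substituents)
  + SH → S:1 H:1
  + C(CH3)3 → C:4 H:9
Element totals:
  C: 10
  H: 20
  S: 1
Molecular formula: C10H20S.
  M = 10(12.0) + 20(1.007825) + 31.972071
    = 120.000000 + 20.156500 + 31.972071 = 172.128571

172.1286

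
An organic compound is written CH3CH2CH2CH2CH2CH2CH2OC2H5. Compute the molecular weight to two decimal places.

Element totals:
  C: 9
  H: 20
  O: 1
Molecular formula: C9H20O.
  M = 9(12.011) + 20(1.008) + 15.999
    = 108.099 + 20.160 + 15.999 = 144.258

144.26 g/mol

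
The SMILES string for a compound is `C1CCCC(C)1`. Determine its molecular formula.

C6H12

Atom tally by fragment:
  cyclopentane ring core → C:5 H:10
  (− 1 ring H displaced by substituents)
  + CH3 → C:1 H:3
Element totals:
  C: 6
  H: 12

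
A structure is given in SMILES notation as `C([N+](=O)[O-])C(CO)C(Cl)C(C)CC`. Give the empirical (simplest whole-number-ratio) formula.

Atom tally by fragment:
  O2NCH2 → C:1 H:2 N:1 O:2
  CH(CH2OH) → C:2 H:4 O:1
  CH(Cl) → C:1 H:1 Cl:1
  CH(CH3) → C:2 H:4
  CH2 → C:1 H:2
  CH3 → C:1 H:3
Element totals:
  C: 8
  H: 16
  Cl: 1
  N: 1
  O: 3
Molecular formula: C8H16ClNO3.
gcd of subscripts (8, 1, 16, 1, 3) = 1, so the empirical formula equals the molecular formula.

C8H16ClNO3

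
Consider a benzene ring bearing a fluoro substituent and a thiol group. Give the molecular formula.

Atom tally by fragment:
  benzene ring core → C:6 H:6
  (− 2 ring H displaced by substituents)
  + F → F:1
  + SH → S:1 H:1
Element totals:
  C: 6
  H: 5
  F: 1
  S: 1

C6H5FS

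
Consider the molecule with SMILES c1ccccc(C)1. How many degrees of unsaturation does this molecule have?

4

Atom tally by fragment:
  benzene ring core → C:6 H:6
  (− 1 ring H displaced by substituents)
  + CH3 → C:1 H:3
Element totals:
  C: 7
  H: 8
Molecular formula: C7H8.
DoU = (2C + 2 + N − H − X) / 2 = (2·7 + 2 + 0 − 8 − 0) / 2 = 4.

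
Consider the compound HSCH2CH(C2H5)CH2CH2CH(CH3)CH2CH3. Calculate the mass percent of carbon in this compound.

68.89%

Atom tally by fragment:
  HSCH2 → C:1 H:3 S:1
  CH(C2H5) → C:3 H:6
  CH2 → C:1 H:2
  CH2 → C:1 H:2
  CH(CH3) → C:2 H:4
  CH2 → C:1 H:2
  CH3 → C:1 H:3
Element totals:
  C: 10
  H: 22
  S: 1
Molecular formula: C10H22S.
Molar mass = 174.346 g/mol.
Mass from C: 10 × 12.011 = 120.110 g/mol.
%C = 120.110 / 174.346 × 100 = 68.89%.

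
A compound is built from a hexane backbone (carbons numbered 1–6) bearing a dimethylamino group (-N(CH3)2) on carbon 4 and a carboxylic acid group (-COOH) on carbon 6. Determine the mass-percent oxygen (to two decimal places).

Atom tally by fragment:
  CH3 → C:1 H:3
  CH2 → C:1 H:2
  CH2 → C:1 H:2
  CH(N(CH3)2) → C:3 H:7 N:1
  CH2 → C:1 H:2
  CH2COOH → C:2 H:3 O:2
Element totals:
  C: 9
  H: 19
  N: 1
  O: 2
Molecular formula: C9H19NO2.
Molar mass = 173.256 g/mol.
Mass from O: 2 × 15.999 = 31.998 g/mol.
%O = 31.998 / 173.256 × 100 = 18.47%.

18.47%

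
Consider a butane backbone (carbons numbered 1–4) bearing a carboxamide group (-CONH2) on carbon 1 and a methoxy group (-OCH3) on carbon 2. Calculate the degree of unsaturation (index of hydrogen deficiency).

Atom tally by fragment:
  H2NOCCH2 → C:2 H:4 O:1 N:1
  CH(OCH3) → C:2 H:4 O:1
  CH2 → C:1 H:2
  CH3 → C:1 H:3
Element totals:
  C: 6
  H: 13
  N: 1
  O: 2
Molecular formula: C6H13NO2.
DoU = (2C + 2 + N − H − X) / 2 = (2·6 + 2 + 1 − 13 − 0) / 2 = 1.

1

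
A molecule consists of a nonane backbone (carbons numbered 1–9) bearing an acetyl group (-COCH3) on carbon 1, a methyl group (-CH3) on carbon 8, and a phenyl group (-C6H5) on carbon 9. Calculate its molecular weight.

260.42 g/mol

Atom tally by fragment:
  CH3COCH2 → C:3 H:5 O:1
  CH2 → C:1 H:2
  CH2 → C:1 H:2
  CH2 → C:1 H:2
  CH2 → C:1 H:2
  CH2 → C:1 H:2
  CH2 → C:1 H:2
  CH(CH3) → C:2 H:4
  CH2C6H5 → C:7 H:7
Element totals:
  C: 18
  H: 28
  O: 1
Molecular formula: C18H28O.
  M = 18(12.011) + 28(1.008) + 15.999
    = 216.198 + 28.224 + 15.999 = 260.421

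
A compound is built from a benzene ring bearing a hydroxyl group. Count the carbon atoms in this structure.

6

Atom tally by fragment:
  benzene ring core → C:6 H:6
  (− 1 ring H displaced by substituents)
  + OH → O:1 H:1
Element totals:
  C: 6
  H: 6
  O: 1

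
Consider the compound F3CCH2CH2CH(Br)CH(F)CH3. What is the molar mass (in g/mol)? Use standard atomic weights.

237.03 g/mol

Atom tally by fragment:
  F3CCH2 → C:2 H:2 F:3
  CH2 → C:1 H:2
  CH(Br) → C:1 H:1 Br:1
  CH(F) → C:1 H:1 F:1
  CH3 → C:1 H:3
Element totals:
  C: 6
  H: 9
  Br: 1
  F: 4
Molecular formula: C6H9BrF4.
  M = 6(12.011) + 9(1.008) + 79.904 + 4(18.998)
    = 72.066 + 9.072 + 79.904 + 75.992 = 237.034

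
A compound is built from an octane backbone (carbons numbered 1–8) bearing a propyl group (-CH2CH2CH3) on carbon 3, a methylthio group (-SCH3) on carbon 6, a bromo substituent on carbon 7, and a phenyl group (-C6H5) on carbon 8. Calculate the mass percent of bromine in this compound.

22.36%

Atom tally by fragment:
  CH3 → C:1 H:3
  CH2 → C:1 H:2
  CH(CH2CH2CH3) → C:4 H:8
  CH2 → C:1 H:2
  CH2 → C:1 H:2
  CH(SCH3) → C:2 H:4 S:1
  CH(Br) → C:1 H:1 Br:1
  CH2C6H5 → C:7 H:7
Element totals:
  C: 18
  H: 29
  Br: 1
  S: 1
Molecular formula: C18H29BrS.
Molar mass = 357.394 g/mol.
Mass from Br: 1 × 79.904 = 79.904 g/mol.
%Br = 79.904 / 357.394 × 100 = 22.36%.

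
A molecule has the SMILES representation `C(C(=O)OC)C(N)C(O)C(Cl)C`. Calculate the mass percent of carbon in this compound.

42.97%

Atom tally by fragment:
  CH3OOCCH2 → C:3 H:5 O:2
  CH(NH2) → C:1 H:3 N:1
  CH(OH) → C:1 H:2 O:1
  CH(Cl) → C:1 H:1 Cl:1
  CH3 → C:1 H:3
Element totals:
  C: 7
  H: 14
  Cl: 1
  N: 1
  O: 3
Molecular formula: C7H14ClNO3.
Molar mass = 195.643 g/mol.
Mass from C: 7 × 12.011 = 84.077 g/mol.
%C = 84.077 / 195.643 × 100 = 42.97%.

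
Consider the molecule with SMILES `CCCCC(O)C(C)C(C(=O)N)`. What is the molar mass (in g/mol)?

173.26 g/mol

Atom tally by fragment:
  CH3 → C:1 H:3
  CH2 → C:1 H:2
  CH2 → C:1 H:2
  CH2 → C:1 H:2
  CH(OH) → C:1 H:2 O:1
  CH(CH3) → C:2 H:4
  CH2CONH2 → C:2 H:4 O:1 N:1
Element totals:
  C: 9
  H: 19
  N: 1
  O: 2
Molecular formula: C9H19NO2.
  M = 9(12.011) + 19(1.008) + 14.007 + 2(15.999)
    = 108.099 + 19.152 + 14.007 + 31.998 = 173.256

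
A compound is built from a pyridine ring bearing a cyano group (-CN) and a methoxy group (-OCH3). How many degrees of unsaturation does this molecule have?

Atom tally by fragment:
  pyridine ring core → C:5 H:5 N:1
  (− 2 ring H displaced by substituents)
  + CN → C:1 N:1
  + OCH3 → C:1 H:3 O:1
Element totals:
  C: 7
  H: 6
  N: 2
  O: 1
Molecular formula: C7H6N2O.
DoU = (2C + 2 + N − H − X) / 2 = (2·7 + 2 + 2 − 6 − 0) / 2 = 6.

6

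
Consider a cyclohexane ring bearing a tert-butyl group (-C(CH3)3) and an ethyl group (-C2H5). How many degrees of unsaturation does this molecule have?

Atom tally by fragment:
  cyclohexane ring core → C:6 H:12
  (− 2 ring H displaced by substituents)
  + C(CH3)3 → C:4 H:9
  + C2H5 → C:2 H:5
Element totals:
  C: 12
  H: 24
Molecular formula: C12H24.
DoU = (2C + 2 + N − H − X) / 2 = (2·12 + 2 + 0 − 24 − 0) / 2 = 1.

1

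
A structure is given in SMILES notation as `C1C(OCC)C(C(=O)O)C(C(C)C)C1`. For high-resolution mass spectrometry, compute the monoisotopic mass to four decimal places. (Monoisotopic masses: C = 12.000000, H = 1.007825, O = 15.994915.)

Atom tally by fragment:
  cyclopentane ring core → C:5 H:10
  (− 3 ring H displaced by substituents)
  + OC2H5 → C:2 H:5 O:1
  + COOH → C:1 H:1 O:2
  + CH(CH3)2 → C:3 H:7
Element totals:
  C: 11
  H: 20
  O: 3
Molecular formula: C11H20O3.
  M = 11(12.0) + 20(1.007825) + 3(15.994915)
    = 132.000000 + 20.156500 + 47.984745 = 200.141245

200.1412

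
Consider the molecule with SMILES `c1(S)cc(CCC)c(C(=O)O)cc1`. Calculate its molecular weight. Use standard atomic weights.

196.26 g/mol

Atom tally by fragment:
  benzene ring core → C:6 H:6
  (− 3 ring H displaced by substituents)
  + SH → S:1 H:1
  + CH2CH2CH3 → C:3 H:7
  + COOH → C:1 H:1 O:2
Element totals:
  C: 10
  H: 12
  O: 2
  S: 1
Molecular formula: C10H12O2S.
  M = 10(12.011) + 12(1.008) + 2(15.999) + 32.06
    = 120.110 + 12.096 + 31.998 + 32.060 = 196.264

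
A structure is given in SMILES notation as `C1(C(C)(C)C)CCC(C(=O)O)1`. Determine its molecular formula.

Atom tally by fragment:
  cyclobutane ring core → C:4 H:8
  (− 2 ring H displaced by substituents)
  + C(CH3)3 → C:4 H:9
  + COOH → C:1 H:1 O:2
Element totals:
  C: 9
  H: 16
  O: 2

C9H16O2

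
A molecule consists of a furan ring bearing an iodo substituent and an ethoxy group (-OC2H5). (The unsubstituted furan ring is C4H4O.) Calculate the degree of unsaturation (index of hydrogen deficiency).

Atom tally by fragment:
  furan ring core → C:4 H:4 O:1
  (− 2 ring H displaced by substituents)
  + I → I:1
  + OC2H5 → C:2 H:5 O:1
Element totals:
  C: 6
  H: 7
  I: 1
  O: 2
Molecular formula: C6H7IO2.
DoU = (2C + 2 + N − H − X) / 2 = (2·6 + 2 + 0 − 7 − 1) / 2 = 3.

3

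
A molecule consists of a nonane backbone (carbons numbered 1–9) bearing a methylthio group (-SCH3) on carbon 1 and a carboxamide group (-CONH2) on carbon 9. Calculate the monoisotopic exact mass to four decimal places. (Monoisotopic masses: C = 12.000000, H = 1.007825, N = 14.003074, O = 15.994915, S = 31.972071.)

217.1500

Atom tally by fragment:
  CH3SCH2 → C:2 H:5 S:1
  CH2 → C:1 H:2
  CH2 → C:1 H:2
  CH2 → C:1 H:2
  CH2 → C:1 H:2
  CH2 → C:1 H:2
  CH2 → C:1 H:2
  CH2 → C:1 H:2
  CH2CONH2 → C:2 H:4 O:1 N:1
Element totals:
  C: 11
  H: 23
  N: 1
  O: 1
  S: 1
Molecular formula: C11H23NOS.
  M = 11(12.0) + 23(1.007825) + 14.003074 + 15.994915 + 31.972071
    = 132.000000 + 23.179975 + 14.003074 + 15.994915 + 31.972071 = 217.150035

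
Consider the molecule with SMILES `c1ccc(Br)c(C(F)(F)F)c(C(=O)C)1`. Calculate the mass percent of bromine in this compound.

29.92%

Atom tally by fragment:
  benzene ring core → C:6 H:6
  (− 3 ring H displaced by substituents)
  + Br → Br:1
  + CF3 → C:1 F:3
  + COCH3 → C:2 H:3 O:1
Element totals:
  C: 9
  H: 6
  Br: 1
  F: 3
  O: 1
Molecular formula: C9H6BrF3O.
Molar mass = 267.044 g/mol.
Mass from Br: 1 × 79.904 = 79.904 g/mol.
%Br = 79.904 / 267.044 × 100 = 29.92%.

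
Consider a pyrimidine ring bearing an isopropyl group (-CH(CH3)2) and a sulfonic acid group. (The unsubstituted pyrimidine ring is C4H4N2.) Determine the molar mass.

202.23 g/mol

Atom tally by fragment:
  pyrimidine ring core → C:4 H:4 N:2
  (− 2 ring H displaced by substituents)
  + CH(CH3)2 → C:3 H:7
  + SO3H → S:1 O:3 H:1
Element totals:
  C: 7
  H: 10
  N: 2
  O: 3
  S: 1
Molecular formula: C7H10N2O3S.
  M = 7(12.011) + 10(1.008) + 2(14.007) + 3(15.999) + 32.06
    = 84.077 + 10.080 + 28.014 + 47.997 + 32.060 = 202.228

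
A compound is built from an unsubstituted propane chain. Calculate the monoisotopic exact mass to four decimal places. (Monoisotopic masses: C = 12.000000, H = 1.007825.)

Atom tally by fragment:
  CH3 → C:1 H:3
  CH2 → C:1 H:2
  CH3 → C:1 H:3
Element totals:
  C: 3
  H: 8
Molecular formula: C3H8.
  M = 3(12.0) + 8(1.007825)
    = 36.000000 + 8.062600 = 44.062600

44.0626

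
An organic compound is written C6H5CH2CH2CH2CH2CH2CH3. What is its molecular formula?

C12H18

Atom tally by fragment:
  C6H5CH2 → C:7 H:7
  CH2 → C:1 H:2
  CH2 → C:1 H:2
  CH2 → C:1 H:2
  CH2 → C:1 H:2
  CH3 → C:1 H:3
Element totals:
  C: 12
  H: 18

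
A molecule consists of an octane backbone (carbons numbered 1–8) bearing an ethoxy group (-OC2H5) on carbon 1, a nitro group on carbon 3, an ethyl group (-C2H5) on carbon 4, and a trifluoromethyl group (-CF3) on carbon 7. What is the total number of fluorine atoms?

Atom tally by fragment:
  C2H5OCH2 → C:3 H:7 O:1
  CH2 → C:1 H:2
  CH(NO2) → C:1 H:1 N:1 O:2
  CH(C2H5) → C:3 H:6
  CH2 → C:1 H:2
  CH2 → C:1 H:2
  CH(CF3) → C:2 H:1 F:3
  CH3 → C:1 H:3
Element totals:
  C: 13
  H: 24
  F: 3
  N: 1
  O: 3

3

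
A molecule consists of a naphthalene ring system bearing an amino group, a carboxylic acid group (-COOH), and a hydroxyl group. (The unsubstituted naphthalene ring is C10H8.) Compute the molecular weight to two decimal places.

Atom tally by fragment:
  naphthalene ring system core → C:10 H:8
  (− 3 ring H displaced by substituents)
  + NH2 → N:1 H:2
  + COOH → C:1 H:1 O:2
  + OH → O:1 H:1
Element totals:
  C: 11
  H: 9
  N: 1
  O: 3
Molecular formula: C11H9NO3.
  M = 11(12.011) + 9(1.008) + 14.007 + 3(15.999)
    = 132.121 + 9.072 + 14.007 + 47.997 = 203.197

203.20 g/mol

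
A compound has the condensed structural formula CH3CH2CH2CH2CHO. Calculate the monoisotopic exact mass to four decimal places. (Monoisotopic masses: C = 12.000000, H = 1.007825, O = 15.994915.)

86.0732

Element totals:
  C: 5
  H: 10
  O: 1
Molecular formula: C5H10O.
  M = 5(12.0) + 10(1.007825) + 15.994915
    = 60.000000 + 10.078250 + 15.994915 = 86.073165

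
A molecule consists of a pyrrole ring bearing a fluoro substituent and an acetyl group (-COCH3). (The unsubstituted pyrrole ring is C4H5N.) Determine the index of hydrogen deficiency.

4

Atom tally by fragment:
  pyrrole ring core → C:4 H:5 N:1
  (− 2 ring H displaced by substituents)
  + F → F:1
  + COCH3 → C:2 H:3 O:1
Element totals:
  C: 6
  H: 6
  F: 1
  N: 1
  O: 1
Molecular formula: C6H6FNO.
DoU = (2C + 2 + N − H − X) / 2 = (2·6 + 2 + 1 − 6 − 1) / 2 = 4.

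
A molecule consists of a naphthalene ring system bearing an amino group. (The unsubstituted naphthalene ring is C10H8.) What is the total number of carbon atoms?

Atom tally by fragment:
  naphthalene ring system core → C:10 H:8
  (− 1 ring H displaced by substituents)
  + NH2 → N:1 H:2
Element totals:
  C: 10
  H: 9
  N: 1

10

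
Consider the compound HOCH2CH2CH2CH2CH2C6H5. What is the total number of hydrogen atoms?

16

Element totals:
  C: 11
  H: 16
  O: 1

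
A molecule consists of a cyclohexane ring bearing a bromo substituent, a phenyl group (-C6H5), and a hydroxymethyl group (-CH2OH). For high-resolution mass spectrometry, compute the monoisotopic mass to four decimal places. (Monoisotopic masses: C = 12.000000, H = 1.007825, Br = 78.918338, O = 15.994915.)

Atom tally by fragment:
  cyclohexane ring core → C:6 H:12
  (− 3 ring H displaced by substituents)
  + Br → Br:1
  + C6H5 → C:6 H:5
  + CH2OH → C:1 H:3 O:1
Element totals:
  C: 13
  H: 17
  Br: 1
  O: 1
Molecular formula: C13H17BrO.
  M = 13(12.0) + 17(1.007825) + 78.918338 + 15.994915
    = 156.000000 + 17.133025 + 78.918338 + 15.994915 = 268.046278

268.0463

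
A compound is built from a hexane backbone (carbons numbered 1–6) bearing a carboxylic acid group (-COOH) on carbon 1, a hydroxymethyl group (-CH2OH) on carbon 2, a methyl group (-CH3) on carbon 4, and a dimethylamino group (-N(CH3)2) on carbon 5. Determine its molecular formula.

C11H23NO3

Atom tally by fragment:
  HOOCCH2 → C:2 H:3 O:2
  CH(CH2OH) → C:2 H:4 O:1
  CH2 → C:1 H:2
  CH(CH3) → C:2 H:4
  CH(N(CH3)2) → C:3 H:7 N:1
  CH3 → C:1 H:3
Element totals:
  C: 11
  H: 23
  N: 1
  O: 3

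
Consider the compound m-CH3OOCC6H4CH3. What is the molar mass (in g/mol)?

150.18 g/mol

Atom tally by fragment:
  benzene ring core → C:6 H:6
  (− 2 ring H displaced by substituents)
  + COOCH3 → C:2 H:3 O:2
  + CH3 → C:1 H:3
Element totals:
  C: 9
  H: 10
  O: 2
Molecular formula: C9H10O2.
  M = 9(12.011) + 10(1.008) + 2(15.999)
    = 108.099 + 10.080 + 31.998 = 150.177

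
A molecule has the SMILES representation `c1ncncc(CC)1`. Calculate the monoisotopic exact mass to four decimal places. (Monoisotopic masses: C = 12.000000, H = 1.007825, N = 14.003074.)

Atom tally by fragment:
  pyrimidine ring core → C:4 H:4 N:2
  (− 1 ring H displaced by substituents)
  + C2H5 → C:2 H:5
Element totals:
  C: 6
  H: 8
  N: 2
Molecular formula: C6H8N2.
  M = 6(12.0) + 8(1.007825) + 2(14.003074)
    = 72.000000 + 8.062600 + 28.006148 = 108.068748

108.0687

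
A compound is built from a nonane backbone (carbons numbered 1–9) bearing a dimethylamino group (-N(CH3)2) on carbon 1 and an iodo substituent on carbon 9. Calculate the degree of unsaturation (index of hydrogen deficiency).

0

Atom tally by fragment:
  (CH3)2NCH2 → C:3 H:8 N:1
  CH2 → C:1 H:2
  CH2 → C:1 H:2
  CH2 → C:1 H:2
  CH2 → C:1 H:2
  CH2 → C:1 H:2
  CH2 → C:1 H:2
  CH2 → C:1 H:2
  CH2I → C:1 H:2 I:1
Element totals:
  C: 11
  H: 24
  I: 1
  N: 1
Molecular formula: C11H24IN.
DoU = (2C + 2 + N − H − X) / 2 = (2·11 + 2 + 1 − 24 − 1) / 2 = 0.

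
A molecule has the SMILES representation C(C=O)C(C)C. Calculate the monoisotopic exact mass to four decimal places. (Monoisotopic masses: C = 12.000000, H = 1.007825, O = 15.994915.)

Atom tally by fragment:
  OHCCH2 → C:2 H:3 O:1
  CH(CH3) → C:2 H:4
  CH3 → C:1 H:3
Element totals:
  C: 5
  H: 10
  O: 1
Molecular formula: C5H10O.
  M = 5(12.0) + 10(1.007825) + 15.994915
    = 60.000000 + 10.078250 + 15.994915 = 86.073165

86.0732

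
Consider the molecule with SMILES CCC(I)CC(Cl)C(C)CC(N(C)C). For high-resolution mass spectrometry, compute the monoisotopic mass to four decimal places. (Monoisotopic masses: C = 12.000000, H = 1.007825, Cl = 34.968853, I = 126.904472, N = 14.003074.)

Atom tally by fragment:
  CH3 → C:1 H:3
  CH2 → C:1 H:2
  CH(I) → C:1 H:1 I:1
  CH2 → C:1 H:2
  CH(Cl) → C:1 H:1 Cl:1
  CH(CH3) → C:2 H:4
  CH2 → C:1 H:2
  CH2N(CH3)2 → C:3 H:8 N:1
Element totals:
  C: 11
  H: 23
  Cl: 1
  I: 1
  N: 1
Molecular formula: C11H23ClIN.
  M = 11(12.0) + 23(1.007825) + 34.968853 + 126.904472 + 14.003074
    = 132.000000 + 23.179975 + 34.968853 + 126.904472 + 14.003074 = 331.056374

331.0564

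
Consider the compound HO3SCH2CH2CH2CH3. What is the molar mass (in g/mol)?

Element totals:
  C: 4
  H: 10
  O: 3
  S: 1
Molecular formula: C4H10O3S.
  M = 4(12.011) + 10(1.008) + 3(15.999) + 32.06
    = 48.044 + 10.080 + 47.997 + 32.060 = 138.181

138.18 g/mol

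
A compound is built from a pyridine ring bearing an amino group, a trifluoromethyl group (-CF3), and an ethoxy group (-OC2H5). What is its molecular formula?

C8H9F3N2O

Atom tally by fragment:
  pyridine ring core → C:5 H:5 N:1
  (− 3 ring H displaced by substituents)
  + NH2 → N:1 H:2
  + CF3 → C:1 F:3
  + OC2H5 → C:2 H:5 O:1
Element totals:
  C: 8
  H: 9
  F: 3
  N: 2
  O: 1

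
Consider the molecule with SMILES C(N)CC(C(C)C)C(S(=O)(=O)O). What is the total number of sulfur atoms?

Atom tally by fragment:
  H2NCH2 → C:1 H:4 N:1
  CH2 → C:1 H:2
  CH(CH(CH3)2) → C:4 H:8
  CH2SO3H → C:1 H:3 S:1 O:3
Element totals:
  C: 7
  H: 17
  N: 1
  O: 3
  S: 1

1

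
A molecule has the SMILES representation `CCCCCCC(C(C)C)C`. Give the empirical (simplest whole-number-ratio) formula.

C11H24

Atom tally by fragment:
  CH3 → C:1 H:3
  CH2 → C:1 H:2
  CH2 → C:1 H:2
  CH2 → C:1 H:2
  CH2 → C:1 H:2
  CH2 → C:1 H:2
  CH(CH(CH3)2) → C:4 H:8
  CH3 → C:1 H:3
Element totals:
  C: 11
  H: 24
Molecular formula: C11H24.
gcd of subscripts (11, 24) = 1, so the empirical formula equals the molecular formula.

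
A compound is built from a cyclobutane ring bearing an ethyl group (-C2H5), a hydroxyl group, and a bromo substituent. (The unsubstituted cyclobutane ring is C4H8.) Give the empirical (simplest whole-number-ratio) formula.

C6H11BrO

Atom tally by fragment:
  cyclobutane ring core → C:4 H:8
  (− 3 ring H displaced by substituents)
  + C2H5 → C:2 H:5
  + OH → O:1 H:1
  + Br → Br:1
Element totals:
  C: 6
  H: 11
  Br: 1
  O: 1
Molecular formula: C6H11BrO.
gcd of subscripts (1, 6, 11, 1) = 1, so the empirical formula equals the molecular formula.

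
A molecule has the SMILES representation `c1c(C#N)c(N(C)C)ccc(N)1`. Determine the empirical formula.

C9H11N3

Atom tally by fragment:
  benzene ring core → C:6 H:6
  (− 3 ring H displaced by substituents)
  + CN → C:1 N:1
  + N(CH3)2 → N:1 C:2 H:6
  + NH2 → N:1 H:2
Element totals:
  C: 9
  H: 11
  N: 3
Molecular formula: C9H11N3.
gcd of subscripts (9, 11, 3) = 1, so the empirical formula equals the molecular formula.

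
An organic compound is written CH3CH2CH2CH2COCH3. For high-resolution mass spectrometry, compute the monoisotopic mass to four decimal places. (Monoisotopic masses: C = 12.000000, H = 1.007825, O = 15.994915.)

100.0888

Atom tally by fragment:
  CH3 → C:1 H:3
  CH2 → C:1 H:2
  CH2 → C:1 H:2
  CH2COCH3 → C:3 H:5 O:1
Element totals:
  C: 6
  H: 12
  O: 1
Molecular formula: C6H12O.
  M = 6(12.0) + 12(1.007825) + 15.994915
    = 72.000000 + 12.093900 + 15.994915 = 100.088815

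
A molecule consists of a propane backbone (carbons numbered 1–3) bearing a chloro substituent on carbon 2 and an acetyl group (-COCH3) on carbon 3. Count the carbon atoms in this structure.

Atom tally by fragment:
  CH3 → C:1 H:3
  CH(Cl) → C:1 H:1 Cl:1
  CH2COCH3 → C:3 H:5 O:1
Element totals:
  C: 5
  H: 9
  Cl: 1
  O: 1

5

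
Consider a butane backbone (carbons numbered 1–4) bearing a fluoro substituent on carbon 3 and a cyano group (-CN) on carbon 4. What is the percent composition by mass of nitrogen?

Atom tally by fragment:
  CH3 → C:1 H:3
  CH2 → C:1 H:2
  CH(F) → C:1 H:1 F:1
  CH2CN → C:2 H:2 N:1
Element totals:
  C: 5
  H: 8
  F: 1
  N: 1
Molecular formula: C5H8FN.
Molar mass = 101.124 g/mol.
Mass from N: 1 × 14.007 = 14.007 g/mol.
%N = 14.007 / 101.124 × 100 = 13.85%.

13.85%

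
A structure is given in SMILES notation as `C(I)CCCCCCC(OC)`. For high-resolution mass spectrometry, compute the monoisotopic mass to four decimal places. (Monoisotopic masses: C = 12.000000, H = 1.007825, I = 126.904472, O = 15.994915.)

270.0481

Atom tally by fragment:
  ICH2 → C:1 H:2 I:1
  CH2 → C:1 H:2
  CH2 → C:1 H:2
  CH2 → C:1 H:2
  CH2 → C:1 H:2
  CH2 → C:1 H:2
  CH2 → C:1 H:2
  CH2OCH3 → C:2 H:5 O:1
Element totals:
  C: 9
  H: 19
  I: 1
  O: 1
Molecular formula: C9H19IO.
  M = 9(12.0) + 19(1.007825) + 126.904472 + 15.994915
    = 108.000000 + 19.148675 + 126.904472 + 15.994915 = 270.048062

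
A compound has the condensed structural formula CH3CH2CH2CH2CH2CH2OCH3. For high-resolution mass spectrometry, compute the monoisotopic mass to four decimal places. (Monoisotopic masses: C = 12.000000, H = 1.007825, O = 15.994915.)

116.1201

Atom tally by fragment:
  CH3 → C:1 H:3
  CH2 → C:1 H:2
  CH2 → C:1 H:2
  CH2 → C:1 H:2
  CH2 → C:1 H:2
  CH2OCH3 → C:2 H:5 O:1
Element totals:
  C: 7
  H: 16
  O: 1
Molecular formula: C7H16O.
  M = 7(12.0) + 16(1.007825) + 15.994915
    = 84.000000 + 16.125200 + 15.994915 = 116.120115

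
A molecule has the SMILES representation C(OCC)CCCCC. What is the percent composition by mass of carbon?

73.78%

Atom tally by fragment:
  C2H5OCH2 → C:3 H:7 O:1
  CH2 → C:1 H:2
  CH2 → C:1 H:2
  CH2 → C:1 H:2
  CH2 → C:1 H:2
  CH3 → C:1 H:3
Element totals:
  C: 8
  H: 18
  O: 1
Molecular formula: C8H18O.
Molar mass = 130.231 g/mol.
Mass from C: 8 × 12.011 = 96.088 g/mol.
%C = 96.088 / 130.231 × 100 = 73.78%.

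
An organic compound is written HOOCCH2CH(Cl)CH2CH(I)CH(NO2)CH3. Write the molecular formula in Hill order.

C7H11ClINO4

Atom tally by fragment:
  HOOCCH2 → C:2 H:3 O:2
  CH(Cl) → C:1 H:1 Cl:1
  CH2 → C:1 H:2
  CH(I) → C:1 H:1 I:1
  CH(NO2) → C:1 H:1 N:1 O:2
  CH3 → C:1 H:3
Element totals:
  C: 7
  H: 11
  Cl: 1
  I: 1
  N: 1
  O: 4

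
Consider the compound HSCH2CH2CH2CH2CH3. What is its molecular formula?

C5H12S

Element totals:
  C: 5
  H: 12
  S: 1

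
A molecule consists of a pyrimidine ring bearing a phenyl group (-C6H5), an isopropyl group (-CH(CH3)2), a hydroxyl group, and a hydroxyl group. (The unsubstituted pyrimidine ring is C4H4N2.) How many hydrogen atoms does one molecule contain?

14

Atom tally by fragment:
  pyrimidine ring core → C:4 H:4 N:2
  (− 4 ring H displaced by substituents)
  + C6H5 → C:6 H:5
  + CH(CH3)2 → C:3 H:7
  + OH → O:1 H:1
  + OH → O:1 H:1
Element totals:
  C: 13
  H: 14
  N: 2
  O: 2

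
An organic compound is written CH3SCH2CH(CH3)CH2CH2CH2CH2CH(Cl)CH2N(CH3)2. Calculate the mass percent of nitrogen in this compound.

Atom tally by fragment:
  CH3SCH2 → C:2 H:5 S:1
  CH(CH3) → C:2 H:4
  CH2 → C:1 H:2
  CH2 → C:1 H:2
  CH2 → C:1 H:2
  CH2 → C:1 H:2
  CH(Cl) → C:1 H:1 Cl:1
  CH2N(CH3)2 → C:3 H:8 N:1
Element totals:
  C: 12
  H: 26
  Cl: 1
  N: 1
  S: 1
Molecular formula: C12H26ClNS.
Molar mass = 251.857 g/mol.
Mass from N: 1 × 14.007 = 14.007 g/mol.
%N = 14.007 / 251.857 × 100 = 5.56%.

5.56%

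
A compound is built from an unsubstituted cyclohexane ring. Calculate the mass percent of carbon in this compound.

Atom tally by fragment:
  cyclohexane ring core → C:6 H:12
Element totals:
  C: 6
  H: 12
Molecular formula: C6H12.
Molar mass = 84.162 g/mol.
Mass from C: 6 × 12.011 = 72.066 g/mol.
%C = 72.066 / 84.162 × 100 = 85.63%.

85.63%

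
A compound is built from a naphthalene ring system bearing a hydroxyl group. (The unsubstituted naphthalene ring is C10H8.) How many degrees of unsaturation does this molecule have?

7

Atom tally by fragment:
  naphthalene ring system core → C:10 H:8
  (− 1 ring H displaced by substituents)
  + OH → O:1 H:1
Element totals:
  C: 10
  H: 8
  O: 1
Molecular formula: C10H8O.
DoU = (2C + 2 + N − H − X) / 2 = (2·10 + 2 + 0 − 8 − 0) / 2 = 7.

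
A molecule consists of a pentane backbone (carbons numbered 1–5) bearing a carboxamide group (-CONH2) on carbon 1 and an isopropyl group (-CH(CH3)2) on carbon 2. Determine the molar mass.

Atom tally by fragment:
  H2NOCCH2 → C:2 H:4 O:1 N:1
  CH(CH(CH3)2) → C:4 H:8
  CH2 → C:1 H:2
  CH2 → C:1 H:2
  CH3 → C:1 H:3
Element totals:
  C: 9
  H: 19
  N: 1
  O: 1
Molecular formula: C9H19NO.
  M = 9(12.011) + 19(1.008) + 14.007 + 15.999
    = 108.099 + 19.152 + 14.007 + 15.999 = 157.257

157.26 g/mol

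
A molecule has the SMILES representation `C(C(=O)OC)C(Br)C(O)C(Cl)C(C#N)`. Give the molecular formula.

Atom tally by fragment:
  CH3OOCCH2 → C:3 H:5 O:2
  CH(Br) → C:1 H:1 Br:1
  CH(OH) → C:1 H:2 O:1
  CH(Cl) → C:1 H:1 Cl:1
  CH2CN → C:2 H:2 N:1
Element totals:
  C: 8
  H: 11
  Br: 1
  Cl: 1
  N: 1
  O: 3

C8H11BrClNO3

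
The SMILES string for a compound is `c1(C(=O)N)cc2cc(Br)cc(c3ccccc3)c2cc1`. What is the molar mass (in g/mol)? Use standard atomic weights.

Atom tally by fragment:
  naphthalene ring system core → C:10 H:8
  (− 3 ring H displaced by substituents)
  + CONH2 → C:1 H:2 O:1 N:1
  + Br → Br:1
  + C6H5 → C:6 H:5
Element totals:
  C: 17
  H: 12
  Br: 1
  N: 1
  O: 1
Molecular formula: C17H12BrNO.
  M = 17(12.011) + 12(1.008) + 79.904 + 14.007 + 15.999
    = 204.187 + 12.096 + 79.904 + 14.007 + 15.999 = 326.193

326.19 g/mol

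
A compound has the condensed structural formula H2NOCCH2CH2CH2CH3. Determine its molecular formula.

C5H11NO

Element totals:
  C: 5
  H: 11
  N: 1
  O: 1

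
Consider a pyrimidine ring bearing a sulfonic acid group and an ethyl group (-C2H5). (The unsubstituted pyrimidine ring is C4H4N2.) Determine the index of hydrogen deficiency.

4

Atom tally by fragment:
  pyrimidine ring core → C:4 H:4 N:2
  (− 2 ring H displaced by substituents)
  + SO3H → S:1 O:3 H:1
  + C2H5 → C:2 H:5
Element totals:
  C: 6
  H: 8
  N: 2
  O: 3
  S: 1
Molecular formula: C6H8N2O3S.
DoU = (2C + 2 + N − H − X) / 2 = (2·6 + 2 + 2 − 8 − 0) / 2 = 4.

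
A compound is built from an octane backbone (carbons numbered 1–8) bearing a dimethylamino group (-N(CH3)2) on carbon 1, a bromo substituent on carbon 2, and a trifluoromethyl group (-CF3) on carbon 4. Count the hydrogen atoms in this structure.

21

Atom tally by fragment:
  (CH3)2NCH2 → C:3 H:8 N:1
  CH(Br) → C:1 H:1 Br:1
  CH2 → C:1 H:2
  CH(CF3) → C:2 H:1 F:3
  CH2 → C:1 H:2
  CH2 → C:1 H:2
  CH2 → C:1 H:2
  CH3 → C:1 H:3
Element totals:
  C: 11
  H: 21
  Br: 1
  F: 3
  N: 1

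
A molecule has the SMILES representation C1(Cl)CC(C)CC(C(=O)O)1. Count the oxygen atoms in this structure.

2

Atom tally by fragment:
  cyclopentane ring core → C:5 H:10
  (− 3 ring H displaced by substituents)
  + Cl → Cl:1
  + CH3 → C:1 H:3
  + COOH → C:1 H:1 O:2
Element totals:
  C: 7
  H: 11
  Cl: 1
  O: 2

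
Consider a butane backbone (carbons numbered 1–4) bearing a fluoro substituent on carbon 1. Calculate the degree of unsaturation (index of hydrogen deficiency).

0

Atom tally by fragment:
  FCH2 → C:1 H:2 F:1
  CH2 → C:1 H:2
  CH2 → C:1 H:2
  CH3 → C:1 H:3
Element totals:
  C: 4
  H: 9
  F: 1
Molecular formula: C4H9F.
DoU = (2C + 2 + N − H − X) / 2 = (2·4 + 2 + 0 − 9 − 1) / 2 = 0.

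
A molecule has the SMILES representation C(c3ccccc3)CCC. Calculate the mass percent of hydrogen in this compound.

Atom tally by fragment:
  C6H5CH2 → C:7 H:7
  CH2 → C:1 H:2
  CH2 → C:1 H:2
  CH3 → C:1 H:3
Element totals:
  C: 10
  H: 14
Molecular formula: C10H14.
Molar mass = 134.222 g/mol.
Mass from H: 14 × 1.008 = 14.112 g/mol.
%H = 14.112 / 134.222 × 100 = 10.51%.

10.51%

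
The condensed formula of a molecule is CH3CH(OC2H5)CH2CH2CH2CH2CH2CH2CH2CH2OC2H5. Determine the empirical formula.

C7H15O

Element totals:
  C: 14
  H: 30
  O: 2
Molecular formula: C14H30O2.
gcd of subscripts = 2; dividing each by 2:
  C: 14/2 = 7
  H: 30/2 = 15
  O: 2/2 = 1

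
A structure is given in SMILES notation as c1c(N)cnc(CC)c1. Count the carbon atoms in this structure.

7

Atom tally by fragment:
  pyridine ring core → C:5 H:5 N:1
  (− 2 ring H displaced by substituents)
  + NH2 → N:1 H:2
  + C2H5 → C:2 H:5
Element totals:
  C: 7
  H: 10
  N: 2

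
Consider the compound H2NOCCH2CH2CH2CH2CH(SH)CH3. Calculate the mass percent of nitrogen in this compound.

8.69%

Atom tally by fragment:
  H2NOCCH2 → C:2 H:4 O:1 N:1
  CH2 → C:1 H:2
  CH2 → C:1 H:2
  CH2 → C:1 H:2
  CH(SH) → C:1 H:2 S:1
  CH3 → C:1 H:3
Element totals:
  C: 7
  H: 15
  N: 1
  O: 1
  S: 1
Molecular formula: C7H15NOS.
Molar mass = 161.263 g/mol.
Mass from N: 1 × 14.007 = 14.007 g/mol.
%N = 14.007 / 161.263 × 100 = 8.69%.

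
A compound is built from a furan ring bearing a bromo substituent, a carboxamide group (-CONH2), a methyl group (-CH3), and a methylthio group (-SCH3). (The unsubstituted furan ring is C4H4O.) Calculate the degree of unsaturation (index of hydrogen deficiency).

Atom tally by fragment:
  furan ring core → C:4 H:4 O:1
  (− 4 ring H displaced by substituents)
  + Br → Br:1
  + CONH2 → C:1 H:2 O:1 N:1
  + CH3 → C:1 H:3
  + SCH3 → C:1 H:3 S:1
Element totals:
  C: 7
  H: 8
  Br: 1
  N: 1
  O: 2
  S: 1
Molecular formula: C7H8BrNO2S.
DoU = (2C + 2 + N − H − X) / 2 = (2·7 + 2 + 1 − 8 − 1) / 2 = 4.

4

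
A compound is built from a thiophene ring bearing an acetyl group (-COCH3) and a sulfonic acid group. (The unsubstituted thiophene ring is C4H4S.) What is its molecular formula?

C6H6O4S2

Atom tally by fragment:
  thiophene ring core → C:4 H:4 S:1
  (− 2 ring H displaced by substituents)
  + COCH3 → C:2 H:3 O:1
  + SO3H → S:1 O:3 H:1
Element totals:
  C: 6
  H: 6
  O: 4
  S: 2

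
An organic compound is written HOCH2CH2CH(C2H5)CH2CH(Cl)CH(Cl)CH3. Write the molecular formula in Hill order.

C9H18Cl2O

Atom tally by fragment:
  HOCH2CH2 → C:2 H:5 O:1
  CH(C2H5) → C:3 H:6
  CH2 → C:1 H:2
  CH(Cl) → C:1 H:1 Cl:1
  CH(Cl) → C:1 H:1 Cl:1
  CH3 → C:1 H:3
Element totals:
  C: 9
  H: 18
  Cl: 2
  O: 1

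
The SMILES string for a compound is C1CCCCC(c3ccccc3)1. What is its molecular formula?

Atom tally by fragment:
  cyclohexane ring core → C:6 H:12
  (− 1 ring H displaced by substituents)
  + C6H5 → C:6 H:5
Element totals:
  C: 12
  H: 16

C12H16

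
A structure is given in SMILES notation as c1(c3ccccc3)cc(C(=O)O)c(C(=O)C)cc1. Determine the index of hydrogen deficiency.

Atom tally by fragment:
  benzene ring core → C:6 H:6
  (− 3 ring H displaced by substituents)
  + C6H5 → C:6 H:5
  + COOH → C:1 H:1 O:2
  + COCH3 → C:2 H:3 O:1
Element totals:
  C: 15
  H: 12
  O: 3
Molecular formula: C15H12O3.
DoU = (2C + 2 + N − H − X) / 2 = (2·15 + 2 + 0 − 12 − 0) / 2 = 10.

10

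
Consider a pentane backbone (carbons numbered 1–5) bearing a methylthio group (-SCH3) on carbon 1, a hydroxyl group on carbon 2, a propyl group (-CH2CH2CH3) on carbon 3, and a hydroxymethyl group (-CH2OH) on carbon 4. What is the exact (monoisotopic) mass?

206.1341

Atom tally by fragment:
  CH3SCH2 → C:2 H:5 S:1
  CH(OH) → C:1 H:2 O:1
  CH(CH2CH2CH3) → C:4 H:8
  CH(CH2OH) → C:2 H:4 O:1
  CH3 → C:1 H:3
Element totals:
  C: 10
  H: 22
  O: 2
  S: 1
Molecular formula: C10H22O2S.
  M = 10(12.0) + 22(1.007825) + 2(15.994915) + 31.972071
    = 120.000000 + 22.172150 + 31.989830 + 31.972071 = 206.134051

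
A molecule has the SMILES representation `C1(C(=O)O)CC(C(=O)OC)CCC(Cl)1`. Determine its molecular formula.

C9H13ClO4

Atom tally by fragment:
  cyclohexane ring core → C:6 H:12
  (− 3 ring H displaced by substituents)
  + COOH → C:1 H:1 O:2
  + COOCH3 → C:2 H:3 O:2
  + Cl → Cl:1
Element totals:
  C: 9
  H: 13
  Cl: 1
  O: 4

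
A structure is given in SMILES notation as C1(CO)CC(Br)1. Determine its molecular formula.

C4H7BrO

Atom tally by fragment:
  cyclopropane ring core → C:3 H:6
  (− 2 ring H displaced by substituents)
  + CH2OH → C:1 H:3 O:1
  + Br → Br:1
Element totals:
  C: 4
  H: 7
  Br: 1
  O: 1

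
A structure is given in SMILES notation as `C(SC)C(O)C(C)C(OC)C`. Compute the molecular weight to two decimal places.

Atom tally by fragment:
  CH3SCH2 → C:2 H:5 S:1
  CH(OH) → C:1 H:2 O:1
  CH(CH3) → C:2 H:4
  CH(OCH3) → C:2 H:4 O:1
  CH3 → C:1 H:3
Element totals:
  C: 8
  H: 18
  O: 2
  S: 1
Molecular formula: C8H18O2S.
  M = 8(12.011) + 18(1.008) + 2(15.999) + 32.06
    = 96.088 + 18.144 + 31.998 + 32.060 = 178.290

178.29 g/mol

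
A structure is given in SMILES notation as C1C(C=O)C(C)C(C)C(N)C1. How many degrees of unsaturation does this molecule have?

2

Atom tally by fragment:
  cyclohexane ring core → C:6 H:12
  (− 4 ring H displaced by substituents)
  + CHO → C:1 H:1 O:1
  + CH3 → C:1 H:3
  + CH3 → C:1 H:3
  + NH2 → N:1 H:2
Element totals:
  C: 9
  H: 17
  N: 1
  O: 1
Molecular formula: C9H17NO.
DoU = (2C + 2 + N − H − X) / 2 = (2·9 + 2 + 1 − 17 − 0) / 2 = 2.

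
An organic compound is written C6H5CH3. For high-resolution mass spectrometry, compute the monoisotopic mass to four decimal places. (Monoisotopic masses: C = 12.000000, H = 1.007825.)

Atom tally by fragment:
  benzene ring core → C:6 H:6
  (− 1 ring H displaced by substituents)
  + CH3 → C:1 H:3
Element totals:
  C: 7
  H: 8
Molecular formula: C7H8.
  M = 7(12.0) + 8(1.007825)
    = 84.000000 + 8.062600 = 92.062600

92.0626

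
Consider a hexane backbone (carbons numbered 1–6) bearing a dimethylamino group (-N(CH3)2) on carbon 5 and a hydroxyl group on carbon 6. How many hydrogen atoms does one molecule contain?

19

Atom tally by fragment:
  CH3 → C:1 H:3
  CH2 → C:1 H:2
  CH2 → C:1 H:2
  CH2 → C:1 H:2
  CH(N(CH3)2) → C:3 H:7 N:1
  CH2OH → C:1 H:3 O:1
Element totals:
  C: 8
  H: 19
  N: 1
  O: 1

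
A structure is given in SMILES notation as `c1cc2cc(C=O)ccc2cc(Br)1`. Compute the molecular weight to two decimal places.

235.08 g/mol

Atom tally by fragment:
  naphthalene ring system core → C:10 H:8
  (− 2 ring H displaced by substituents)
  + CHO → C:1 H:1 O:1
  + Br → Br:1
Element totals:
  C: 11
  H: 7
  Br: 1
  O: 1
Molecular formula: C11H7BrO.
  M = 11(12.011) + 7(1.008) + 79.904 + 15.999
    = 132.121 + 7.056 + 79.904 + 15.999 = 235.080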